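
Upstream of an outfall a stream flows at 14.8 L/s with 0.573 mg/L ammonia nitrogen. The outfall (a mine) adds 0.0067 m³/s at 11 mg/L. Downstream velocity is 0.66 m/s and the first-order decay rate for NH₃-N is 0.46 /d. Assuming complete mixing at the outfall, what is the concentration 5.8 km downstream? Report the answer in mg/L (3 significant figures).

14.8 L/s = 0.0148 m³/s.
After complete mixing, C₀ = (0.0067·11 + 0.0148·0.573) / 0.0215 = 3.822 mg/L.
Travel time t = 5800 m / 0.66 m/s = 8788 s = 0.1017 d.
C = 3.822·exp(−0.46·0.1017) = 3.822·0.9543 = 3.648 mg/L.

3.65 mg/L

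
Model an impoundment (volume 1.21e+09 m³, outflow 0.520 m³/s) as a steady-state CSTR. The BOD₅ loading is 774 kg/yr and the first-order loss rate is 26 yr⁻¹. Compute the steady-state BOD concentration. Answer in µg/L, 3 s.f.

0.0246 µg/L

Outflow Q = 0.520 m³/s × 3.156e+07 s/yr = 1.641e+07 m³/yr.
Steady-state CSTR mass balance: W = Q·C + k·V·C, so C = W/(Q + kV).
Q + kV = 1.641e+07 + 26·1.21e+09 = 3.148e+10 m³/yr.
C = 774/3.148e+10 = 2.459e-08 kg/m³ = 2.459e-05 mg/L = 0.02459 µg/L.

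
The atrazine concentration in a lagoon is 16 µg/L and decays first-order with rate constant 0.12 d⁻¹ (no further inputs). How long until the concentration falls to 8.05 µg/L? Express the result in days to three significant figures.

t = ln(C₀/C)/k = ln(16/8.05)/0.12 = 0.6869/0.12 = 5.724 d.

5.72 d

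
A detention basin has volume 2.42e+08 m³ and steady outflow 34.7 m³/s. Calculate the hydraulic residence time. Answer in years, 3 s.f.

0.221 yr

Q = 34.7 m³/s × 3.156e+07 s/yr = 1.095e+09 m³/yr.
Hydraulic residence time τ = V/Q = 2.42e+08/1.095e+09 = 0.221 yr.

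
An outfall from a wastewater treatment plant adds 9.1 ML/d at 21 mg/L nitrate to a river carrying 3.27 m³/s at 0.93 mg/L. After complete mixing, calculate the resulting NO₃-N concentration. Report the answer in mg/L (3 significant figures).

9.1 ML/d = 0.1053 m³/s.
Flow-weighted mixing gives C = (0.1053·21 + 3.27·0.93) / (0.1053 + 3.27) = 5.253/3.375 = 1.556 mg/L.

1.56 mg/L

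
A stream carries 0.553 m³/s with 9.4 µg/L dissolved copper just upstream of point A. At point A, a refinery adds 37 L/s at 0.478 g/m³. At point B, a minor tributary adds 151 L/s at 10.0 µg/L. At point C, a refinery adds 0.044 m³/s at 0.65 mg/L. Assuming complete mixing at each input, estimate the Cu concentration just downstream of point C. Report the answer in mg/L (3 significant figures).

9.4 µg/L = 0.0094 mg/L.
37 L/s = 0.037 m³/s.
After input A: C = (0.553·0.0094 + 0.037·0.478) / 0.59 = 0.03879 mg/L.
151 L/s = 0.151 m³/s.
10.0 µg/L = 0.01 mg/L.
After input B: C = (0.59·0.03879 + 0.151·0.01) / 0.741 = 0.03292 mg/L.
After input C: C = (0.741·0.03292 + 0.044·0.65) / 0.785 = 0.06751 mg/L.

0.0675 mg/L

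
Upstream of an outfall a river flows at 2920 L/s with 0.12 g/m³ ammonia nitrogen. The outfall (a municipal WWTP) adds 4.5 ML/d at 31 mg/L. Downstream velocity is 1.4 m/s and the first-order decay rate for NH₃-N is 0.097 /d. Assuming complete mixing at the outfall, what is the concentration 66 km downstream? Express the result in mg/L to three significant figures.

0.627 mg/L

4.5 ML/d = 0.05208 m³/s.
2920 L/s = 2.92 m³/s.
After complete mixing, C₀ = (0.05208·31 + 2.92·0.12) / 2.972 = 0.6611 mg/L.
Travel time t = 6.6e+04 m / 1.4 m/s = 4.714e+04 s = 0.5456 d.
C = 0.6611·exp(−0.097·0.5456) = 0.6611·0.9484 = 0.6271 mg/L.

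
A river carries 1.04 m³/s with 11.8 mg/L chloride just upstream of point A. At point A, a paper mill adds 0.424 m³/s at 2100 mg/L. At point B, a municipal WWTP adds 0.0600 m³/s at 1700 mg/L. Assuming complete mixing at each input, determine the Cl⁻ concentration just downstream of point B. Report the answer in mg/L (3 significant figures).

After input A: C = (1.04·11.8 + 0.424·2100) / 1.464 = 616.6 mg/L.
After input B: C = (1.464·616.6 + 0.06·1700) / 1.524 = 659.2 mg/L.

659 mg/L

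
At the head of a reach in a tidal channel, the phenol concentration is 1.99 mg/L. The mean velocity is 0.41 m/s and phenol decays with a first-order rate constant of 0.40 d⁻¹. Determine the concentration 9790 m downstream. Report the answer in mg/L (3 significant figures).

1.78 mg/L

Travel time t = 9790 m / 0.41 m/s = 9790/0.41 = 2.388e+04 s = 0.2764 d.
First-order decay: C = 1.99·exp(−0.40·0.2764) = 1.99·0.8953 = 1.782 mg/L.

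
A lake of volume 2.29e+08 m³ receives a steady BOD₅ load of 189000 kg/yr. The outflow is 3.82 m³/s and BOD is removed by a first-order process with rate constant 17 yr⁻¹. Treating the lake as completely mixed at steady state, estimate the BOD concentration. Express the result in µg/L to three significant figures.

47.1 µg/L

Outflow Q = 3.82 m³/s × 3.156e+07 s/yr = 1.206e+08 m³/yr.
Steady-state CSTR mass balance: W = Q·C + k·V·C, so C = W/(Q + kV).
Q + kV = 1.206e+08 + 17·2.29e+08 = 4.014e+09 m³/yr.
C = 189000/4.014e+09 = 4.709e-05 kg/m³ = 0.04709 mg/L = 47.09 µg/L.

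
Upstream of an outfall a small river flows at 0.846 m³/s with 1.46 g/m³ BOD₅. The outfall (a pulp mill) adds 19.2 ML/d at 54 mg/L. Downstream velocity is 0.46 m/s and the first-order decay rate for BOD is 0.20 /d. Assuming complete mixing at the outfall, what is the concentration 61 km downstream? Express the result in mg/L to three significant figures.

19.2 ML/d = 0.2222 m³/s.
After complete mixing, C₀ = (0.2222·54 + 0.846·1.46) / 1.068 = 12.39 mg/L.
Travel time t = 6.1e+04 m / 0.46 m/s = 1.326e+05 s = 1.535 d.
C = 12.39·exp(−0.20·1.535) = 12.39·0.7357 = 9.115 mg/L.

9.11 mg/L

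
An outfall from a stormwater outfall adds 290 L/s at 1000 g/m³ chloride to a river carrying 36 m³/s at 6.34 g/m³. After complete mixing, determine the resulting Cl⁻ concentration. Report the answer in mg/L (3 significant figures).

290 L/s = 0.29 m³/s.
Conservation of mass across the mixing zone: C = (0.29·1000 + 36·6.34) / (0.29 + 36) = 518.2/36.29 = 14.28 mg/L.

14.3 mg/L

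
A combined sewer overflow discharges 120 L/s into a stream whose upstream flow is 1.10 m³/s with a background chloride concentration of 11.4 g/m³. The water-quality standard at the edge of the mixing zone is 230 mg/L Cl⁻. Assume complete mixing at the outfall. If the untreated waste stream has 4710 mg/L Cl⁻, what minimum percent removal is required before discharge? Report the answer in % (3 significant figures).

52.6 %

120 L/s = 0.12 m³/s.
Mass balance: 230·1.22 = 0.12·Cₑ + 1.1·11.4.
Cₑ = (280.6 − 12.54) / 0.12 = 2234 mg/L.
Required removal = 1 − 2234/4710 = 52.57 %.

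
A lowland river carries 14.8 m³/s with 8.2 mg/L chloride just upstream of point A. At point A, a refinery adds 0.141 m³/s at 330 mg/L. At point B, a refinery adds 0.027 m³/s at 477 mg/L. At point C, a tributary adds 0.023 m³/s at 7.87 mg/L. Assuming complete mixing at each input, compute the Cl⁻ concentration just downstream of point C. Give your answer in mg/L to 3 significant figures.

12.1 mg/L

After input A: C = (14.8·8.2 + 0.141·330) / 14.94 = 11.24 mg/L.
After input B: C = (14.94·11.24 + 0.027·477) / 14.97 = 12.08 mg/L.
After input C: C = (14.97·12.08 + 0.023·7.87) / 14.99 = 12.07 mg/L.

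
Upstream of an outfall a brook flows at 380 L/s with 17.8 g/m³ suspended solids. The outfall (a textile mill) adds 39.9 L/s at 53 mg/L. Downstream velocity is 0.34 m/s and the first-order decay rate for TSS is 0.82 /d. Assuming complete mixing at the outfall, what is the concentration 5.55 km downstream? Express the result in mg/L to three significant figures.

39.9 L/s = 0.0399 m³/s.
380 L/s = 0.38 m³/s.
After complete mixing, C₀ = (0.0399·53 + 0.38·17.8) / 0.4199 = 21.14 mg/L.
Travel time t = 5550 m / 0.34 m/s = 1.632e+04 s = 0.1889 d.
C = 21.14·exp(−0.82·0.1889) = 21.14·0.8565 = 18.11 mg/L.

18.1 mg/L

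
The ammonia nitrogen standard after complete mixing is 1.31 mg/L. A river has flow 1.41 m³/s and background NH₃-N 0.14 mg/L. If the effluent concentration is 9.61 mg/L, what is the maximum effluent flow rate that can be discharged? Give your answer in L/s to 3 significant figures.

Mass balance at complete mixing: C_std·(Q_w + Q_r) = Q_w·C_e + Q_r·C_b.
Rearranging, Q_w = Q_r·(C_std − C_b)/(C_e − C_std) = 1.41·(1.31 − 0.14) / (9.61 − 1.31) = 0.1988 m³/s.
= 198.8 L/s.

199 L/s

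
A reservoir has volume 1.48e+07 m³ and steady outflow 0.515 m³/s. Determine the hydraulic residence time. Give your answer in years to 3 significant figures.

Q = 0.515 m³/s × 3.156e+07 s/yr = 1.625e+07 m³/yr.
Hydraulic residence time τ = V/Q = 1.48e+07/1.625e+07 = 0.9106 yr.

0.911 yr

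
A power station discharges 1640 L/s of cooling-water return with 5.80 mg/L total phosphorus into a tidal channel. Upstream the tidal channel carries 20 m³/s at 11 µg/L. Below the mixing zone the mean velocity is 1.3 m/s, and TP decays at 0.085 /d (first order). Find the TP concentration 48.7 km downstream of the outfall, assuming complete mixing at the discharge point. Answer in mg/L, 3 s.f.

1640 L/s = 1.64 m³/s.
11 µg/L = 0.011 mg/L.
After complete mixing, C₀ = (1.64·5.8 + 20·0.011) / 21.64 = 0.4497 mg/L.
Travel time t = 4.87e+04 m / 1.3 m/s = 3.746e+04 s = 0.4336 d.
C = 0.4497·exp(−0.085·0.4336) = 0.4497·0.9638 = 0.4335 mg/L.

0.433 mg/L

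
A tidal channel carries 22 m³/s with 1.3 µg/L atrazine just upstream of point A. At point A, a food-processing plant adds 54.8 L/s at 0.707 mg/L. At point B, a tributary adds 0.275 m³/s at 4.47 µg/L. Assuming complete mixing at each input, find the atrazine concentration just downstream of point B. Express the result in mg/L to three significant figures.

0.00307 mg/L

1.3 µg/L = 0.0013 mg/L.
54.8 L/s = 0.0548 m³/s.
After input A: C = (22·0.0013 + 0.0548·0.707) / 22.05 = 0.003053 mg/L.
4.47 µg/L = 0.00447 mg/L.
After input B: C = (22.05·0.003053 + 0.275·0.00447) / 22.33 = 0.003071 mg/L.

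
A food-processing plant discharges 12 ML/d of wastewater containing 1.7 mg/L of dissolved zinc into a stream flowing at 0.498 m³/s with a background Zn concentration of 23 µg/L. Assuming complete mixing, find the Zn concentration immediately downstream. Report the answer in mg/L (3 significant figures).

12 ML/d = 0.1389 m³/s.
23 µg/L = 0.023 mg/L.
By mass balance at complete mixing, C = (0.1389·1.7 + 0.498·0.023) / (0.1389 + 0.498) = 0.2476/0.6369 = 0.3887 mg/L.

0.389 mg/L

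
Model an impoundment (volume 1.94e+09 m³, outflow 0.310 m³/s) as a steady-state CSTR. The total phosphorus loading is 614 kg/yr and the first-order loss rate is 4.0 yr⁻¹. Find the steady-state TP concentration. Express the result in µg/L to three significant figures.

Outflow Q = 0.310 m³/s × 3.156e+07 s/yr = 9.783e+06 m³/yr.
Steady-state CSTR mass balance: W = Q·C + k·V·C, so C = W/(Q + kV).
Q + kV = 9.783e+06 + 4.0·1.94e+09 = 7.77e+09 m³/yr.
C = 614/7.77e+09 = 7.902e-08 kg/m³ = 7.902e-05 mg/L = 0.07902 µg/L.

0.0790 µg/L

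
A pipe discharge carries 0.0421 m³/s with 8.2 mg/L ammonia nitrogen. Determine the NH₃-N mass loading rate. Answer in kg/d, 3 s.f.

29.8 kg/d

Mass flux = Q·C = 0.0421 m³/s × 8.2 g/m³ = 0.3452 g/s.
= 0.3452 g/s × 86.4 = 29.83 kg/d.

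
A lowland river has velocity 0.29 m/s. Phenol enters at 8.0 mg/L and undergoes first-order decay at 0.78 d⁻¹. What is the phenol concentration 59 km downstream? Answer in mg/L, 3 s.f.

1.27 mg/L

Travel time t = 59 km / 0.29 m/s = 5.9e+04/0.29 = 2.034e+05 s = 2.355 d.
First-order decay: C = 8.0·exp(−0.78·2.355) = 8.0·0.1593 = 1.275 mg/L.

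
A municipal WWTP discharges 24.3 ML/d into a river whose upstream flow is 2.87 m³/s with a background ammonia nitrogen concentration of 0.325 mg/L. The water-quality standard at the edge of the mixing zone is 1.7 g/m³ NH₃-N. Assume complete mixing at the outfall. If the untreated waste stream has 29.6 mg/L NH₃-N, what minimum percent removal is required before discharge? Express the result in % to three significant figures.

46.9 %

24.3 ML/d = 0.2812 m³/s.
Mass balance: 1.7·3.151 = 0.2812·Cₑ + 2.87·0.325.
Cₑ = (5.357 − 0.9328) / 0.2812 = 15.73 mg/L.
Required removal = 1 − 15.73/29.6 = 46.85 %.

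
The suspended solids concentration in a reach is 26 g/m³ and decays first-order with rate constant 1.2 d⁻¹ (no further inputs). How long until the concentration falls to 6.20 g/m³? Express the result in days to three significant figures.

1.19 d

t = ln(C₀/C)/k = ln(26/6.20)/1.2 = 1.434/1.2 = 1.195 d.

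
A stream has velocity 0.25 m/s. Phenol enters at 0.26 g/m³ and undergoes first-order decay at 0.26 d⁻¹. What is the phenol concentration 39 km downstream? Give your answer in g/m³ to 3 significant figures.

Travel time t = 39 km / 0.25 m/s = 3.9e+04/0.25 = 1.56e+05 s = 1.806 d.
First-order decay: C = 0.26·exp(−0.26·1.806) = 0.26·0.6253 = 0.1626 g/m³.

0.163 g/m³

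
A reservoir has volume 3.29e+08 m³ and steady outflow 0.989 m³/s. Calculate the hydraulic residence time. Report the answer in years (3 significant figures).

10.5 yr

Q = 0.989 m³/s × 3.156e+07 s/yr = 3.121e+07 m³/yr.
Hydraulic residence time τ = V/Q = 3.29e+08/3.121e+07 = 10.54 yr.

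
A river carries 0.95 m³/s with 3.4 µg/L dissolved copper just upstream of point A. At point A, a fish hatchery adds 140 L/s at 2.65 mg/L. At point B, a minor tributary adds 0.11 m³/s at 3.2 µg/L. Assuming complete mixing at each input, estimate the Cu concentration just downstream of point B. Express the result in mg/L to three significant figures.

3.4 µg/L = 0.0034 mg/L.
140 L/s = 0.14 m³/s.
After input A: C = (0.95·0.0034 + 0.14·2.65) / 1.09 = 0.3433 mg/L.
3.2 µg/L = 0.0032 mg/L.
After input B: C = (1.09·0.3433 + 0.11·0.0032) / 1.2 = 0.3122 mg/L.

0.312 mg/L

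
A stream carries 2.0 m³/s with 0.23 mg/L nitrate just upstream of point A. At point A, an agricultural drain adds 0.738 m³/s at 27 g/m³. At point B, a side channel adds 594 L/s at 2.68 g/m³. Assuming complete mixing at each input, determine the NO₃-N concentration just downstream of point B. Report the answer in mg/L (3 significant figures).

6.60 mg/L

After input A: C = (2·0.23 + 0.738·27) / 2.738 = 7.446 mg/L.
594 L/s = 0.594 m³/s.
After input B: C = (2.738·7.446 + 0.594·2.68) / 3.332 = 6.596 mg/L.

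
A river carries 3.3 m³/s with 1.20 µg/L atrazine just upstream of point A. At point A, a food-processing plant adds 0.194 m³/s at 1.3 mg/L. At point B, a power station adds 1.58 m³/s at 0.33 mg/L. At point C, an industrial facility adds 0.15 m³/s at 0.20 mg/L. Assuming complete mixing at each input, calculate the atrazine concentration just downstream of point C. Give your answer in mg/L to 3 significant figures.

1.20 µg/L = 0.0012 mg/L.
After input A: C = (3.3·0.0012 + 0.194·1.3) / 3.494 = 0.07331 mg/L.
After input B: C = (3.494·0.07331 + 1.58·0.33) / 5.074 = 0.1532 mg/L.
After input C: C = (5.074·0.1532 + 0.15·0.2) / 5.224 = 0.1546 mg/L.

0.155 mg/L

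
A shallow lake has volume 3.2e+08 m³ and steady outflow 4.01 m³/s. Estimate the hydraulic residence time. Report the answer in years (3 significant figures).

2.53 yr

Q = 4.01 m³/s × 3.156e+07 s/yr = 1.265e+08 m³/yr.
Hydraulic residence time τ = V/Q = 3.2e+08/1.265e+08 = 2.529 yr.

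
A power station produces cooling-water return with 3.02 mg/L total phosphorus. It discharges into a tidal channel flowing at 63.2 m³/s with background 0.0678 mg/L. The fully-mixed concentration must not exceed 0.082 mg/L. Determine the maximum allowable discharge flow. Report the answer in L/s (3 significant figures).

305 L/s

Mass balance at complete mixing: C_std·(Q_w + Q_r) = Q_w·C_e + Q_r·C_b.
Rearranging, Q_w = Q_r·(C_std − C_b)/(C_e − C_std) = 63.2·(0.082 − 0.0678) / (3.02 − 0.082) = 0.3055 m³/s.
= 305.5 L/s.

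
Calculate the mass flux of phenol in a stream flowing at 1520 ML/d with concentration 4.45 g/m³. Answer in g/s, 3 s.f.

1520 ML/d = 17.59 m³/s.
Mass flux = Q·C = 17.59 m³/s × 4.45 g/m³ = 78.29 g/s.

78.3 g/s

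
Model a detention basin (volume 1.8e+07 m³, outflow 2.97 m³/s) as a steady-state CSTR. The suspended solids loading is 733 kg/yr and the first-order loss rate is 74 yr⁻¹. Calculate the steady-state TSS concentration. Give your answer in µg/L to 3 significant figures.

0.514 µg/L

Outflow Q = 2.97 m³/s × 3.156e+07 s/yr = 9.373e+07 m³/yr.
Steady-state CSTR mass balance: W = Q·C + k·V·C, so C = W/(Q + kV).
Q + kV = 9.373e+07 + 74·1.8e+07 = 1.426e+09 m³/yr.
C = 733/1.426e+09 = 5.141e-07 kg/m³ = 0.0005141 mg/L = 0.5141 µg/L.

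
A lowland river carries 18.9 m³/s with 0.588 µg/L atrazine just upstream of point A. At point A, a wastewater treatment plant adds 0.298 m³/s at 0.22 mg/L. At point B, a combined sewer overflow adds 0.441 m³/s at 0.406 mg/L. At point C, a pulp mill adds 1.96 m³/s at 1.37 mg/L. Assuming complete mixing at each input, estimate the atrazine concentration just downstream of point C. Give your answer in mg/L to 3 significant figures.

0.588 µg/L = 0.000588 mg/L.
After input A: C = (18.9·0.000588 + 0.298·0.22) / 19.2 = 0.003994 mg/L.
After input B: C = (19.2·0.003994 + 0.441·0.406) / 19.64 = 0.01302 mg/L.
After input C: C = (19.64·0.01302 + 1.96·1.37) / 21.6 = 0.1362 mg/L.

0.136 mg/L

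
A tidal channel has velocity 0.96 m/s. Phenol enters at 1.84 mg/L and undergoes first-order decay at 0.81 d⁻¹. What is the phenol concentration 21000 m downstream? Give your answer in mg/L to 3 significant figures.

Travel time t = 21000 m / 0.96 m/s = 2.1e+04/0.96 = 2.188e+04 s = 0.2532 d.
First-order decay: C = 1.84·exp(−0.81·0.2532) = 1.84·0.8146 = 1.499 mg/L.

1.50 mg/L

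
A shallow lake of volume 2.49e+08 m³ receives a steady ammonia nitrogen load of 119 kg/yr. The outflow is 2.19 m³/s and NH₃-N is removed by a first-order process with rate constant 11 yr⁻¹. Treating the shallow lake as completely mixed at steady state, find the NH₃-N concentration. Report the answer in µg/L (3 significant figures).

0.0424 µg/L

Outflow Q = 2.19 m³/s × 3.156e+07 s/yr = 6.911e+07 m³/yr.
Steady-state CSTR mass balance: W = Q·C + k·V·C, so C = W/(Q + kV).
Q + kV = 6.911e+07 + 11·2.49e+08 = 2.808e+09 m³/yr.
C = 119/2.808e+09 = 4.238e-08 kg/m³ = 4.238e-05 mg/L = 0.04238 µg/L.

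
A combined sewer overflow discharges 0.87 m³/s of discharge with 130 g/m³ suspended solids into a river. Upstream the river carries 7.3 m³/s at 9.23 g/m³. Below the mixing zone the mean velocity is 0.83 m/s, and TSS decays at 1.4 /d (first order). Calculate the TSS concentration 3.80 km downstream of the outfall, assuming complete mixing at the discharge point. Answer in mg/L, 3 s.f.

20.5 mg/L

After complete mixing, C₀ = (0.87·130 + 7.3·9.23) / 8.17 = 22.09 mg/L.
Travel time t = 3800 m / 0.83 m/s = 4578 s = 0.05299 d.
C = 22.09·exp(−1.4·0.05299) = 22.09·0.9285 = 20.51 mg/L.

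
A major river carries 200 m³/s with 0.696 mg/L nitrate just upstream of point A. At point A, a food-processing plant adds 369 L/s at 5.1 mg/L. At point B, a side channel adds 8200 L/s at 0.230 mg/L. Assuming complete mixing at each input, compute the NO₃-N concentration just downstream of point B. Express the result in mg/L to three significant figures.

369 L/s = 0.369 m³/s.
After input A: C = (200·0.696 + 0.369·5.1) / 200.4 = 0.7041 mg/L.
8200 L/s = 8.2 m³/s.
After input B: C = (200.4·0.7041 + 8.2·0.23) / 208.6 = 0.6855 mg/L.

0.685 mg/L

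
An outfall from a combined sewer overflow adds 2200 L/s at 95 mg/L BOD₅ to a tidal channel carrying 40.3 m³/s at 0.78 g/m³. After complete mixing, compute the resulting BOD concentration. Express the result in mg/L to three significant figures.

5.66 mg/L

2200 L/s = 2.2 m³/s.
Conservation of mass across the mixing zone: C = (2.2·95 + 40.3·0.78) / (2.2 + 40.3) = 240.4/42.5 = 5.657 mg/L.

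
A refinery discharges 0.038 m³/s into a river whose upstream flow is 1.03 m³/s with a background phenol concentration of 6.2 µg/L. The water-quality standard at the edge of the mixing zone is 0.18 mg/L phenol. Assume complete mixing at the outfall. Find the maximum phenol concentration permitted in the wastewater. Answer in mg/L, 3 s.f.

6.2 µg/L = 0.0062 mg/L.
Mass balance: 0.18·1.068 = 0.038·Cₑ + 1.03·0.0062.
Cₑ = (0.1922 − 0.006386) / 0.038 = 4.891 mg/L.

4.89 mg/L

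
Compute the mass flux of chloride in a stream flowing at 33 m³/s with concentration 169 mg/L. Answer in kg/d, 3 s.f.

Mass flux = Q·C = 33 m³/s × 169 g/m³ = 5577 g/s.
= 5577 g/s × 86.4 = 4.819e+05 kg/d.

482000 kg/d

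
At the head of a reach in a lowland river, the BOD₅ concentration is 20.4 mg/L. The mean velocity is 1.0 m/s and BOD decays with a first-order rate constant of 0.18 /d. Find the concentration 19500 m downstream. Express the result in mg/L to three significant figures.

Travel time t = 19500 m / 1.0 m/s = 1.95e+04/1.0 = 1.95e+04 s = 0.2257 d.
First-order decay: C = 20.4·exp(−0.18·0.2257) = 20.4·0.9602 = 19.59 mg/L.

19.6 mg/L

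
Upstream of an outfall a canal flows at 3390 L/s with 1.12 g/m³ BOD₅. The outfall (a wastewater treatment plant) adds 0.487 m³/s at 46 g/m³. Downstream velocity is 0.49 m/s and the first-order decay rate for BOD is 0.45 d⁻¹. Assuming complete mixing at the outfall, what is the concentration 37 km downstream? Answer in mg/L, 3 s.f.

3390 L/s = 3.39 m³/s.
After complete mixing, C₀ = (0.487·46 + 3.39·1.12) / 3.877 = 6.757 mg/L.
Travel time t = 3.7e+04 m / 0.49 m/s = 7.551e+04 s = 0.874 d.
C = 6.757·exp(−0.45·0.874) = 6.757·0.6748 = 4.56 mg/L.

4.56 mg/L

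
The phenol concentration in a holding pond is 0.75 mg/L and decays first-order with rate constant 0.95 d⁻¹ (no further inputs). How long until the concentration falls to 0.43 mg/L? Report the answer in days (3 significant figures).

t = ln(C₀/C)/k = ln(0.75/0.43)/0.95 = 0.5563/0.95 = 0.5856 d.

0.586 d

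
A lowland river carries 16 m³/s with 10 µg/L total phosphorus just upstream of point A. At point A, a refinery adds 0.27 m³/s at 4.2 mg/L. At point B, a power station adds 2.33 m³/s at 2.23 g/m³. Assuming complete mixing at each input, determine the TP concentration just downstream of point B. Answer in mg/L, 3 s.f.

0.349 mg/L

10 µg/L = 0.01 mg/L.
After input A: C = (16·0.01 + 0.27·4.2) / 16.27 = 0.07953 mg/L.
After input B: C = (16.27·0.07953 + 2.33·2.23) / 18.6 = 0.3489 mg/L.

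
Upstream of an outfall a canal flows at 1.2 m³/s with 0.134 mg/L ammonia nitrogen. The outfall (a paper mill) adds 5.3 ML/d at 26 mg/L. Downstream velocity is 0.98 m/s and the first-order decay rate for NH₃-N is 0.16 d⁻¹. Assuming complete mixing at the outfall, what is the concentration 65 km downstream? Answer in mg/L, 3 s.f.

5.3 ML/d = 0.06134 m³/s.
After complete mixing, C₀ = (0.06134·26 + 1.2·0.134) / 1.261 = 1.392 mg/L.
Travel time t = 6.5e+04 m / 0.98 m/s = 6.633e+04 s = 0.7677 d.
C = 1.392·exp(−0.16·0.7677) = 1.392·0.8844 = 1.231 mg/L.

1.23 mg/L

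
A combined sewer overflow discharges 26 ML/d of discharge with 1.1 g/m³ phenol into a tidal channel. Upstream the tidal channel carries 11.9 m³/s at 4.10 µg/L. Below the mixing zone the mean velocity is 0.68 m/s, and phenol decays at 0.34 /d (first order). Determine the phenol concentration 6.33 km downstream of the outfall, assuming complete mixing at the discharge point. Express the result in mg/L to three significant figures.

0.0300 mg/L

26 ML/d = 0.3009 m³/s.
4.10 µg/L = 0.0041 mg/L.
After complete mixing, C₀ = (0.3009·1.1 + 11.9·0.0041) / 12.2 = 0.03113 mg/L.
Travel time t = 6330 m / 0.68 m/s = 9309 s = 0.1077 d.
C = 0.03113·exp(−0.34·0.1077) = 0.03113·0.964 = 0.03001 mg/L.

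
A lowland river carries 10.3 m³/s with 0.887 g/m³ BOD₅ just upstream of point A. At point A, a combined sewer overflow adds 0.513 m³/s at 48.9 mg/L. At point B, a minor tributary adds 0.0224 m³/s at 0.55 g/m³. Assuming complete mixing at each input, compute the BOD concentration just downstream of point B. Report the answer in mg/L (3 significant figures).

3.16 mg/L

After input A: C = (10.3·0.887 + 0.513·48.9) / 10.81 = 3.165 mg/L.
After input B: C = (10.81·3.165 + 0.0224·0.55) / 10.84 = 3.159 mg/L.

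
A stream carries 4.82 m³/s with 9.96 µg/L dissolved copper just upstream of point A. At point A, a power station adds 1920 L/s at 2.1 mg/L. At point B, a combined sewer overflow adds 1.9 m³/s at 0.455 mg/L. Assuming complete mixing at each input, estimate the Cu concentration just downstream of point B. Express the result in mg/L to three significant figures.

9.96 µg/L = 0.00996 mg/L.
1920 L/s = 1.92 m³/s.
After input A: C = (4.82·0.00996 + 1.92·2.1) / 6.74 = 0.6053 mg/L.
After input B: C = (6.74·0.6053 + 1.9·0.455) / 8.64 = 0.5723 mg/L.

0.572 mg/L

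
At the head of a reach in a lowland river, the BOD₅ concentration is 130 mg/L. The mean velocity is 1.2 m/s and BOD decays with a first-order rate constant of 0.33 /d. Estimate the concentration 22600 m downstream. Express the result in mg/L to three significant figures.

Travel time t = 22600 m / 1.2 m/s = 2.26e+04/1.2 = 1.883e+04 s = 0.218 d.
First-order decay: C = 130·exp(−0.33·0.218) = 130·0.9306 = 121 mg/L.

121 mg/L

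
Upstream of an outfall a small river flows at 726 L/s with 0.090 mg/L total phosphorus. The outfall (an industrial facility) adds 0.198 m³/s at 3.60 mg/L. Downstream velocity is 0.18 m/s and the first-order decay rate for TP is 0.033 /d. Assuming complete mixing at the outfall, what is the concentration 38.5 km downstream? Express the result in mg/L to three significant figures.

0.776 mg/L

726 L/s = 0.726 m³/s.
After complete mixing, C₀ = (0.198·3.6 + 0.726·0.09) / 0.924 = 0.8421 mg/L.
Travel time t = 3.85e+04 m / 0.18 m/s = 2.139e+05 s = 2.476 d.
C = 0.8421·exp(−0.033·2.476) = 0.8421·0.9216 = 0.7761 mg/L.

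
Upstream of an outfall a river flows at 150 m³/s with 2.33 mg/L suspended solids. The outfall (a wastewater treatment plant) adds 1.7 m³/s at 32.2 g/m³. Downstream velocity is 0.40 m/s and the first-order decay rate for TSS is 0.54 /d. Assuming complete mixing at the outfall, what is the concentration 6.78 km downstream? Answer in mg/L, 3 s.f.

2.40 mg/L

After complete mixing, C₀ = (1.7·32.2 + 150·2.33) / 151.7 = 2.665 mg/L.
Travel time t = 6780 m / 0.40 m/s = 1.695e+04 s = 0.1962 d.
C = 2.665·exp(−0.54·0.1962) = 2.665·0.8995 = 2.397 mg/L.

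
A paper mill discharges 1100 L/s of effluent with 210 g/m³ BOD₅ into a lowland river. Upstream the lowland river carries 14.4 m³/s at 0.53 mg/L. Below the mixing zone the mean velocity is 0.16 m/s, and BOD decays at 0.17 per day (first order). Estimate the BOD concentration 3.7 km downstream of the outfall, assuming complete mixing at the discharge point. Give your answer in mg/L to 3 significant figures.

1100 L/s = 1.1 m³/s.
After complete mixing, C₀ = (1.1·210 + 14.4·0.53) / 15.5 = 15.4 mg/L.
Travel time t = 3700 m / 0.16 m/s = 2.312e+04 s = 0.2677 d.
C = 15.4·exp(−0.17·0.2677) = 15.4·0.9555 = 14.71 mg/L.

14.7 mg/L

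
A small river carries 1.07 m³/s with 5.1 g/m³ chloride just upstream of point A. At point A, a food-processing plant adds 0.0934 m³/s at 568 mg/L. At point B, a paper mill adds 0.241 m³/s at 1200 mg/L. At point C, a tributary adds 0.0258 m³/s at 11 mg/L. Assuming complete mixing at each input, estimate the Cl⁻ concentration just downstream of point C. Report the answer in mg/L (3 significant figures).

243 mg/L

After input A: C = (1.07·5.1 + 0.0934·568) / 1.163 = 50.29 mg/L.
After input B: C = (1.163·50.29 + 0.241·1200) / 1.404 = 247.6 mg/L.
After input C: C = (1.404·247.6 + 0.0258·11) / 1.43 = 243.3 mg/L.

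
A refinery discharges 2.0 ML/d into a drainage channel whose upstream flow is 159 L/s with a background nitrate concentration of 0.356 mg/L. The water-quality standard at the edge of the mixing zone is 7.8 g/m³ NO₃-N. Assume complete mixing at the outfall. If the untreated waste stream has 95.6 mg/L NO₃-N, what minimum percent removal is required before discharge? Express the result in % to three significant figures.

38.4 %

2.0 ML/d = 0.02315 m³/s.
159 L/s = 0.159 m³/s.
Mass balance: 7.8·0.1821 = 0.02315·Cₑ + 0.159·0.356.
Cₑ = (1.421 − 0.0566) / 0.02315 = 58.93 mg/L.
Required removal = 1 − 58.93/95.6 = 38.36 %.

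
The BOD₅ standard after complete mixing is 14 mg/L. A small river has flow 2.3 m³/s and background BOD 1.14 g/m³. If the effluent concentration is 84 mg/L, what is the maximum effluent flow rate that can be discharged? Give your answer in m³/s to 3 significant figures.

0.423 m³/s

Mass balance at complete mixing: C_std·(Q_w + Q_r) = Q_w·C_e + Q_r·C_b.
Rearranging, Q_w = Q_r·(C_std − C_b)/(C_e − C_std) = 2.3·(14 − 1.14) / (84 − 14) = 0.4225 m³/s.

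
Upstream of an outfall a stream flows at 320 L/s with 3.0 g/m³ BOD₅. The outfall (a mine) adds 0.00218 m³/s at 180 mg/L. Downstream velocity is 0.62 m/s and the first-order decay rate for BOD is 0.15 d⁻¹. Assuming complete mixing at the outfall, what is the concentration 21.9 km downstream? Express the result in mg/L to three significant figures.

320 L/s = 0.32 m³/s.
After complete mixing, C₀ = (0.00218·180 + 0.32·3) / 0.3222 = 4.198 mg/L.
Travel time t = 2.19e+04 m / 0.62 m/s = 3.532e+04 s = 0.4088 d.
C = 4.198·exp(−0.15·0.4088) = 4.198·0.9405 = 3.948 mg/L.

3.95 mg/L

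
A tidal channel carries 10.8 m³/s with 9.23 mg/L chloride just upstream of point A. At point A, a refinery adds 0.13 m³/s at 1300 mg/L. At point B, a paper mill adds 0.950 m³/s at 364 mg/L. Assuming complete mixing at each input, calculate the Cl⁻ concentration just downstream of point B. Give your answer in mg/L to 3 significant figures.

After input A: C = (10.8·9.23 + 0.13·1300) / 10.93 = 24.58 mg/L.
After input B: C = (10.93·24.58 + 0.95·364) / 11.88 = 51.72 mg/L.

51.7 mg/L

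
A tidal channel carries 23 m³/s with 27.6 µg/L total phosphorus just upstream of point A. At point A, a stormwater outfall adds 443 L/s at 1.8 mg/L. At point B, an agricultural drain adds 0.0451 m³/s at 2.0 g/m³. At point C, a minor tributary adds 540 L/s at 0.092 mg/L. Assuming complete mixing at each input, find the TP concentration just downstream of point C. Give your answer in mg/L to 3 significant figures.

0.0654 mg/L

27.6 µg/L = 0.0276 mg/L.
443 L/s = 0.443 m³/s.
After input A: C = (23·0.0276 + 0.443·1.8) / 23.44 = 0.06109 mg/L.
After input B: C = (23.44·0.06109 + 0.0451·2) / 23.49 = 0.06482 mg/L.
540 L/s = 0.54 m³/s.
After input C: C = (23.49·0.06482 + 0.54·0.092) / 24.03 = 0.06543 mg/L.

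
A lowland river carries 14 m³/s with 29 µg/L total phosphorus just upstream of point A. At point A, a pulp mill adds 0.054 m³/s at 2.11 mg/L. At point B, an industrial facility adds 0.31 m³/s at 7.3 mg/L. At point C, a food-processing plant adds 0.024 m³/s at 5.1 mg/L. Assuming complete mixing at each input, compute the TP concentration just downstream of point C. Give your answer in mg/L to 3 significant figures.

29 µg/L = 0.029 mg/L.
After input A: C = (14·0.029 + 0.054·2.11) / 14.05 = 0.037 mg/L.
After input B: C = (14.05·0.037 + 0.31·7.3) / 14.36 = 0.1937 mg/L.
After input C: C = (14.36·0.1937 + 0.024·5.1) / 14.39 = 0.2019 mg/L.

0.202 mg/L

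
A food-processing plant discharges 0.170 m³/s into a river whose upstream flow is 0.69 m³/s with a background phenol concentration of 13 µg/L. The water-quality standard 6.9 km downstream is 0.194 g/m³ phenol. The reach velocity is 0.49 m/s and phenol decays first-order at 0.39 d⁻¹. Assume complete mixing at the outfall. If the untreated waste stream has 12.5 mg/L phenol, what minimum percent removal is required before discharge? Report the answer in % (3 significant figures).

13 µg/L = 0.013 mg/L.
Travel time to the compliance point: t = 6900/0.49 = 1.408e+04 s = 0.163 d; decay factor exp(−0.39·0.163) = 0.9384.
So the concentration just after mixing may be at most 0.194/0.9384 = 0.2067 mg/L.
Mass balance: 0.2067·0.86 = 0.17·Cₑ + 0.69·0.013.
Cₑ = (0.1778 − 0.00897) / 0.17 = 0.9931 mg/L.
Required removal = 1 − 0.9931/12.5 = 92.06 %.

92.1 %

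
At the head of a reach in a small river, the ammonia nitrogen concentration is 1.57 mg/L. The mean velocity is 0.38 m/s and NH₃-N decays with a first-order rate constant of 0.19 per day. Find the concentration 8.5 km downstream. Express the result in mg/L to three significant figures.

1.49 mg/L

Travel time t = 8.5 km / 0.38 m/s = 8500/0.38 = 2.237e+04 s = 0.2589 d.
First-order decay: C = 1.57·exp(−0.19·0.2589) = 1.57·0.952 = 1.495 mg/L.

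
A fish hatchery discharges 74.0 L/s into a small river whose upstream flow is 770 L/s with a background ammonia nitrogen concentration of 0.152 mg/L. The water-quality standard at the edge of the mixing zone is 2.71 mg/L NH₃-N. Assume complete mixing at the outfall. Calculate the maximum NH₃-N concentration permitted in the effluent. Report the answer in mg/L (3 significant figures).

74.0 L/s = 0.074 m³/s.
770 L/s = 0.77 m³/s.
Mass balance: 2.71·0.844 = 0.074·Cₑ + 0.77·0.152.
Cₑ = (2.287 − 0.117) / 0.074 = 29.33 mg/L.

29.3 mg/L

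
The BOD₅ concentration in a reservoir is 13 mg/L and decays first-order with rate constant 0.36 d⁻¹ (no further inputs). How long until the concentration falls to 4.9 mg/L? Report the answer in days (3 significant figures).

2.71 d

t = ln(C₀/C)/k = ln(13/4.9)/0.36 = 0.9757/0.36 = 2.71 d.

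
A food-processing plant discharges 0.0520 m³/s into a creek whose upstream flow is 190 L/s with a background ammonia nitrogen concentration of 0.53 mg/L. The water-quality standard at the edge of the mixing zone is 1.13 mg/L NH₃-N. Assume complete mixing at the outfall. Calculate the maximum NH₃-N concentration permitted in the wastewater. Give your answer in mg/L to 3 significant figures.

190 L/s = 0.19 m³/s.
Mass balance: 1.13·0.242 = 0.052·Cₑ + 0.19·0.53.
Cₑ = (0.2735 − 0.1007) / 0.052 = 3.322 mg/L.

3.32 mg/L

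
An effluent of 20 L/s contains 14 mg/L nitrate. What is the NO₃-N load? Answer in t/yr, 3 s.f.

20 L/s = 0.02 m³/s.
Mass flux = Q·C = 0.02 m³/s × 14 g/m³ = 0.28 g/s.
= 0.28 g/s × 31.56 = 8.836 t/yr.

8.84 t/yr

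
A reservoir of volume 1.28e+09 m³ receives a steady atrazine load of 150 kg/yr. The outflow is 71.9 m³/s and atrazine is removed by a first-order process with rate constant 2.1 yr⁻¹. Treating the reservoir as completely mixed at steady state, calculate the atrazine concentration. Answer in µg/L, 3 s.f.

Outflow Q = 71.9 m³/s × 3.156e+07 s/yr = 2.269e+09 m³/yr.
Steady-state CSTR mass balance: W = Q·C + k·V·C, so C = W/(Q + kV).
Q + kV = 2.269e+09 + 2.1·1.28e+09 = 4.957e+09 m³/yr.
C = 150/4.957e+09 = 3.026e-08 kg/m³ = 3.026e-05 mg/L = 0.03026 µg/L.

0.0303 µg/L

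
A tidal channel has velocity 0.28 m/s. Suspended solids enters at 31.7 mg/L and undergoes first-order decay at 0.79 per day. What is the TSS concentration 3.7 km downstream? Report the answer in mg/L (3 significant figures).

Travel time t = 3.7 km / 0.28 m/s = 3700/0.28 = 1.321e+04 s = 0.1529 d.
First-order decay: C = 31.7·exp(−0.79·0.1529) = 31.7·0.8862 = 28.09 mg/L.

28.1 mg/L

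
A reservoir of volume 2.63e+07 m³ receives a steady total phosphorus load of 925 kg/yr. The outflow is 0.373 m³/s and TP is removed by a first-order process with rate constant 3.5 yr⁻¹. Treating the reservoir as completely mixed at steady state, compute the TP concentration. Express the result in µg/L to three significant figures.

Outflow Q = 0.373 m³/s × 3.156e+07 s/yr = 1.177e+07 m³/yr.
Steady-state CSTR mass balance: W = Q·C + k·V·C, so C = W/(Q + kV).
Q + kV = 1.177e+07 + 3.5·2.63e+07 = 1.038e+08 m³/yr.
C = 925/1.038e+08 = 8.91e-06 kg/m³ = 0.00891 mg/L = 8.91 µg/L.

8.91 µg/L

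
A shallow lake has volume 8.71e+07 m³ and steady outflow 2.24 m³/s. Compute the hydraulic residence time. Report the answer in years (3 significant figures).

1.23 yr

Q = 2.24 m³/s × 3.156e+07 s/yr = 7.069e+07 m³/yr.
Hydraulic residence time τ = V/Q = 8.71e+07/7.069e+07 = 1.232 yr.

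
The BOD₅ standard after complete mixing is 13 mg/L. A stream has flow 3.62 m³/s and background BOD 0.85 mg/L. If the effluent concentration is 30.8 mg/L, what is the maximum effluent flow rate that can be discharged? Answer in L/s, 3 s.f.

Mass balance at complete mixing: C_std·(Q_w + Q_r) = Q_w·C_e + Q_r·C_b.
Rearranging, Q_w = Q_r·(C_std − C_b)/(C_e − C_std) = 3.62·(13 − 0.85) / (30.8 − 13) = 2.471 m³/s.
= 2471 L/s.

2470 L/s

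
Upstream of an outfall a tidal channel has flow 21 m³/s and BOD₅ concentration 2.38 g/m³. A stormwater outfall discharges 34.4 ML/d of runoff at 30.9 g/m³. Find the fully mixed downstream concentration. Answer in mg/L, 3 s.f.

34.4 ML/d = 0.3981 m³/s.
Conservation of mass across the mixing zone: C = (0.3981·30.9 + 21·2.38) / (0.3981 + 21) = 62.28/21.4 = 2.911 mg/L.

2.91 mg/L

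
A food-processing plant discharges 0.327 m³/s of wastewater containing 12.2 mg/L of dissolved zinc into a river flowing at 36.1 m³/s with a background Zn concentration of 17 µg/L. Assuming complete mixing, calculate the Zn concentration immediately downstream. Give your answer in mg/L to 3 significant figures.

17 µg/L = 0.017 mg/L.
By mass balance at complete mixing, C = (0.327·12.2 + 36.1·0.017) / (0.327 + 36.1) = 4.603/36.43 = 0.1264 mg/L.

0.126 mg/L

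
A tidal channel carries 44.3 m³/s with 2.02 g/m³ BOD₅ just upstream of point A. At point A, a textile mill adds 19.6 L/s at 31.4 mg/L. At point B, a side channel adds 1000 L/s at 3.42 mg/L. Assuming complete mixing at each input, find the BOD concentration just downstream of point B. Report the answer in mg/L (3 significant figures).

19.6 L/s = 0.0196 m³/s.
After input A: C = (44.3·2.02 + 0.0196·31.4) / 44.32 = 2.033 mg/L.
1000 L/s = 1 m³/s.
After input B: C = (44.32·2.033 + 1·3.42) / 45.32 = 2.064 mg/L.

2.06 mg/L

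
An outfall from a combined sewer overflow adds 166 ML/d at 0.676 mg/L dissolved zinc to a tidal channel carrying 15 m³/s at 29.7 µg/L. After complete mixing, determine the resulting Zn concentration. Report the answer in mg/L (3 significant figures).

166 ML/d = 1.921 m³/s.
29.7 µg/L = 0.0297 mg/L.
Flow-weighted mixing gives C = (1.921·0.676 + 15·0.0297) / (1.921 + 15) = 1.744/16.92 = 0.1031 mg/L.

0.103 mg/L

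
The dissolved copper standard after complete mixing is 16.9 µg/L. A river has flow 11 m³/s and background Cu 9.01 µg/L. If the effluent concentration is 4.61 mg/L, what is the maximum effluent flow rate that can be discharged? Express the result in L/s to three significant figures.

9.01 µg/L = 0.00901 mg/L.
16.9 µg/L = 0.0169 mg/L.
Mass balance at complete mixing: C_std·(Q_w + Q_r) = Q_w·C_e + Q_r·C_b.
Rearranging, Q_w = Q_r·(C_std − C_b)/(C_e − C_std) = 11·(0.0169 − 0.00901) / (4.61 − 0.0169) = 0.0189 m³/s.
= 18.9 L/s.

18.9 L/s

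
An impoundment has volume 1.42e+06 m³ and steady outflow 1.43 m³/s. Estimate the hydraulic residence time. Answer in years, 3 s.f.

0.0315 yr

Q = 1.43 m³/s × 3.156e+07 s/yr = 4.513e+07 m³/yr.
Hydraulic residence time τ = V/Q = 1.42e+06/4.513e+07 = 0.03147 yr.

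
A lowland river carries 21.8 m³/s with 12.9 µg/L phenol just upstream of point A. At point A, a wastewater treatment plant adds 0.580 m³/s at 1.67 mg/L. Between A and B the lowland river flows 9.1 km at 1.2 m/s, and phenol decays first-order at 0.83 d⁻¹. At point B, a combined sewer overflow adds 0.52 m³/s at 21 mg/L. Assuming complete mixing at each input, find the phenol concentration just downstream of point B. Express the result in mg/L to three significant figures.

12.9 µg/L = 0.0129 mg/L.
After input A: C = (21.8·0.0129 + 0.58·1.67) / 22.38 = 0.05585 mg/L.
Over the 9.1 km reach to input B (t = 7583 s = 0.08777 d), decay gives C = 0.05585·exp(−0.83·0.08777) = 0.05192 mg/L.
After input B: C = (22.38·0.05192 + 0.52·21) / 22.9 = 0.5276 mg/L.

0.528 mg/L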